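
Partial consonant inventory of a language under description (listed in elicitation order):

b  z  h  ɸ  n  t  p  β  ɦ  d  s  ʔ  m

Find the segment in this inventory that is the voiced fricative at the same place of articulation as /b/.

/β/

/b/ is a voiced bilabial stop.
The voiced fricative at the same place is a voiced bilabial fricative — in this inventory, /β/.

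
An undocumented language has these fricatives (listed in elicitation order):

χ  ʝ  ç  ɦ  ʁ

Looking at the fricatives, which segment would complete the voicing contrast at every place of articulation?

palatal: voiceless /ç/, voiced /ʝ/.
uvular: voiceless /χ/, voiced /ʁ/.
glottal: voiceless —, voiced /ɦ/.
The glottal row has no voiceless member, so the gap is the voiceless glottal fricative /h/.

/h/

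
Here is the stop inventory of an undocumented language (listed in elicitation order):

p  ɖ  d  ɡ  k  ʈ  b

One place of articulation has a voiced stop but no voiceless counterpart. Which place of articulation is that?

alveolar

place of articulation  voiceless  voiced  
bilabial          p         b       
alveolar          —         d       
retroflex         ʈ         ɖ       
velar             k         ɡ       
Every place of articulation has a voiceless member except alveolar, where /t/ would be expected.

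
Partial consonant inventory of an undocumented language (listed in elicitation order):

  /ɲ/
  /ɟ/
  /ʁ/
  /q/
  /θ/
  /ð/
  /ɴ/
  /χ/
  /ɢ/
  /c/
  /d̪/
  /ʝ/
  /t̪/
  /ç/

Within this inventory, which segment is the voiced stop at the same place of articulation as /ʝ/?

/ɟ/

/ʝ/ is a voiced palatal fricative.
The voiced stop at the same place is a voiced palatal stop — in this inventory, /ɟ/.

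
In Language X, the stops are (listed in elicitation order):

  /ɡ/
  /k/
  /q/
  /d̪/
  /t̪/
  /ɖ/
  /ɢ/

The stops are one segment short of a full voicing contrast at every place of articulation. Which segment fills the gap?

/ʈ/

dental: voiceless /t̪/, voiced /d̪/.
retroflex: voiceless —, voiced /ɖ/.
velar: voiceless /k/, voiced /ɡ/.
uvular: voiceless /q/, voiced /ɢ/.
The retroflex row has no voiceless member, so the gap is the voiceless retroflex stop /ʈ/.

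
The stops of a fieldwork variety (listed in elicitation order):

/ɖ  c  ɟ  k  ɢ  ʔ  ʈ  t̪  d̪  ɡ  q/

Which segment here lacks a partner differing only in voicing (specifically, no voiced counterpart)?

Dental: /t̪/ ~ /d̪/
Retroflex: /ʈ/ ~ /ɖ/
Palatal: /c/ ~ /ɟ/
Velar: /k/ ~ /ɡ/
Uvular: /q/ ~ /ɢ/
Glottal: only /ʔ/ (voiceless); no voiced partner.
So /ʔ/ is the unpaired segment.

/ʔ/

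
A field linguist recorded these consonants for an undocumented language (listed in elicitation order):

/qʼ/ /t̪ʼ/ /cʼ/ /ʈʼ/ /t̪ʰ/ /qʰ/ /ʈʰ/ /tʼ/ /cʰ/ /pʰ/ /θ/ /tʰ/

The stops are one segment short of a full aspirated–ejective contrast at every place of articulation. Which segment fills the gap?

/pʼ/

Aspirated: /pʰ/ (bilabial), /t̪ʰ/ (dental), /tʰ/ (alveolar), /ʈʰ/ (retroflex), /cʰ/ (palatal), /qʰ/ (uvular).
Ejective: /t̪ʼ/ (dental), /tʼ/ (alveolar), /ʈʼ/ (retroflex), /cʼ/ (palatal), /qʼ/ (uvular).
The bilabial row has no ejective member, so the gap is the ejective bilabial stop /pʼ/.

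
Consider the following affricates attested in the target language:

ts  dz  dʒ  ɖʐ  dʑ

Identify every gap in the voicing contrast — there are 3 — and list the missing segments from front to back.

place of articulation  voiceless  voiced  
alveolar          ts        dz      
postalveolar      —         dʒ      
retroflex         —         ɖʐ      
alveolo-palatal   —         dʑ      
Gaps, from front to back: postalveolar lacks voiceless (/tʃ/); retroflex lacks voiceless (/ʈʂ/); alveolo-palatal lacks voiceless (/tɕ/).

/tʃ/, /ʈʂ/, /tɕ/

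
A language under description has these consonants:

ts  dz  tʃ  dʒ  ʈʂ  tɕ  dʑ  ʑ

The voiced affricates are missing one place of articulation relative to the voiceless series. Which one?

retroflex

alveolar: voiceless /ts/, voiced /dz/.
postalveolar: voiceless /tʃ/, voiced /dʒ/.
retroflex: voiceless /ʈʂ/, voiced —.
alveolo-palatal: voiceless /tɕ/, voiced /dʑ/.
Every place of articulation has a voiced member except retroflex, where /ɖʐ/ would be expected.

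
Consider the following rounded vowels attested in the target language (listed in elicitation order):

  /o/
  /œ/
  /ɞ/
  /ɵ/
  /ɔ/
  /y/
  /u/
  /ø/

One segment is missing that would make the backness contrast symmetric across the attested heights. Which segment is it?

/ʉ/

Front: /y/ (high), /ø/ (high-mid), /œ/ (low-mid).
Central: /ɵ/ (high-mid), /ɞ/ (low-mid).
Back: /u/ (high), /o/ (high-mid), /ɔ/ (low-mid).
The high row has no central member, so the gap is the high central rounded vowel /ʉ/.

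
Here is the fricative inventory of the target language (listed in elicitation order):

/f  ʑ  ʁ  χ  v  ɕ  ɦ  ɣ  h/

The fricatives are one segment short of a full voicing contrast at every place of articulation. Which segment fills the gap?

place of articulation  voiceless  voiced  
labiodental       f         v       
alveolo-palatal   ɕ         ʑ       
velar             —         ɣ       
uvular            χ         ʁ       
glottal           h         ɦ       
The velar row has no voiceless member, so the gap is the voiceless velar fricative /x/.

/x/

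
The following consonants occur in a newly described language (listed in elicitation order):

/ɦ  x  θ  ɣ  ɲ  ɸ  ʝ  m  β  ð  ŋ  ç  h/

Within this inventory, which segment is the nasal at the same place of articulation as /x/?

/x/ is a voiceless velar fricative.
The nasal at the same place is a velar nasal — in this inventory, /ŋ/.

/ŋ/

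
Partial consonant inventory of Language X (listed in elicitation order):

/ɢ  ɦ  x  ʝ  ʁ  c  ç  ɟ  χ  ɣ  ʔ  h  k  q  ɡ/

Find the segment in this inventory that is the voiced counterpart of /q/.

/q/ is a voiceless uvular stop.
The voiced counterpart is a voiced uvular stop — in this inventory, /ɢ/.

/ɢ/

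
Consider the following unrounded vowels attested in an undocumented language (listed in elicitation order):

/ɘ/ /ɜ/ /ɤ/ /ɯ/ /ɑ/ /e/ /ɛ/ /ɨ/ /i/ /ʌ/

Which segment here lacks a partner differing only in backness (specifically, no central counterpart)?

/ɑ/

High: /i/ ~ /ɨ/ ~ /ɯ/
High-mid: /e/ ~ /ɘ/ ~ /ɤ/
Low-mid: /ɛ/ ~ /ɜ/ ~ /ʌ/
Low: only /ɑ/ (back); no central partner.
So /ɑ/ is the unpaired segment.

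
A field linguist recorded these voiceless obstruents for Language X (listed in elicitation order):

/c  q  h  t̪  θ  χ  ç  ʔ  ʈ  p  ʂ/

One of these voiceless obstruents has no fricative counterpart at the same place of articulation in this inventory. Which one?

/p/

Dental: /t̪/ ~ /θ/
Retroflex: /ʈ/ ~ /ʂ/
Palatal: /c/ ~ /ç/
Uvular: /q/ ~ /χ/
Glottal: /ʔ/ ~ /h/
Bilabial: only /p/ (stop); no fricative partner.
So /p/ is the unpaired segment.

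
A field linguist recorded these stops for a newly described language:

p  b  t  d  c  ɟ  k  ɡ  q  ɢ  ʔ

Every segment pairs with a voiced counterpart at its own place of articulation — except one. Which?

/ʔ/

Bilabial: /p/ ~ /b/
Alveolar: /t/ ~ /d/
Palatal: /c/ ~ /ɟ/
Velar: /k/ ~ /ɡ/
Uvular: /q/ ~ /ɢ/
Glottal: only /ʔ/ (voiceless); no voiced partner.
So /ʔ/ is the unpaired segment.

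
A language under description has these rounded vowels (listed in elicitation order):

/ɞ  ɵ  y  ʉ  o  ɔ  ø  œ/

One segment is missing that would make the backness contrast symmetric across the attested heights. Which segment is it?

height            front     central   back    
high              y         ʉ         —       
high-mid          ø         ɵ         o       
low-mid           œ         ɞ         ɔ       
The high row has no back member, so the gap is the high back rounded vowel /u/.

/u/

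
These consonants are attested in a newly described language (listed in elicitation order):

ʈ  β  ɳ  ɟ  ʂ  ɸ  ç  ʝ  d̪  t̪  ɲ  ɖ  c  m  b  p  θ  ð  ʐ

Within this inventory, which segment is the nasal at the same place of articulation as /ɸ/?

/ɸ/ is a voiceless bilabial fricative.
The nasal at the same place is a bilabial nasal — in this inventory, /m/.

/m/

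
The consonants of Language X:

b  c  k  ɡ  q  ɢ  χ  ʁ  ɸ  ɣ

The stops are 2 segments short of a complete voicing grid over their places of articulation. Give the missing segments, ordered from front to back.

Voiceless: /c/ (palatal), /k/ (velar), /q/ (uvular).
Voiced: /b/ (bilabial), /ɡ/ (velar), /ɢ/ (uvular).
Gaps, from front to back: bilabial lacks voiceless (/p/); palatal lacks voiced (/ɟ/).

/p/, /ɟ/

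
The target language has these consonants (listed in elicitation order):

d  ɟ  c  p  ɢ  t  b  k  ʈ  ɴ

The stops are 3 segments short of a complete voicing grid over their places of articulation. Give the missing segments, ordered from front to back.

/ɖ/, /ɡ/, /q/

bilabial: voiceless /p/, voiced /b/.
alveolar: voiceless /t/, voiced /d/.
retroflex: voiceless /ʈ/, voiced —.
palatal: voiceless /c/, voiced /ɟ/.
velar: voiceless /k/, voiced —.
uvular: voiceless —, voiced /ɢ/.
Gaps, from front to back: retroflex lacks voiced (/ɖ/); velar lacks voiced (/ɡ/); uvular lacks voiceless (/q/).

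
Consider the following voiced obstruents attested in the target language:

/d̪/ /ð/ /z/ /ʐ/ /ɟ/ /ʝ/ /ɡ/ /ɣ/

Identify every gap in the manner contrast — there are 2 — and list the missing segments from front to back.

/d/, /ɖ/

place of articulation  stop      fricative
dental            d̪        ð       
alveolar          —         z       
retroflex         —         ʐ       
palatal           ɟ         ʝ       
velar             ɡ         ɣ       
Gaps, from front to back: alveolar lacks stop (/d/); retroflex lacks stop (/ɖ/).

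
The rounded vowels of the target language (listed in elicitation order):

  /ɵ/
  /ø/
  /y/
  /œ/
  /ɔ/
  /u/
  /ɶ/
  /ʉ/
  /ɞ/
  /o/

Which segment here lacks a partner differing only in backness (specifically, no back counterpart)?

/ɶ/

High: /y/ ~ /ʉ/ ~ /u/
High-mid: /ø/ ~ /ɵ/ ~ /o/
Low-mid: /œ/ ~ /ɞ/ ~ /ɔ/
Low: only /ɶ/ (front); no back partner.
So /ɶ/ is the unpaired segment.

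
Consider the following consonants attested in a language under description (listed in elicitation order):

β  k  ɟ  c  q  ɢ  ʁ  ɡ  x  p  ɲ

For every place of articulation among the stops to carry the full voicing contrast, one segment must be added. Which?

/b/

bilabial: voiceless /p/, voiced —.
palatal: voiceless /c/, voiced /ɟ/.
velar: voiceless /k/, voiced /ɡ/.
uvular: voiceless /q/, voiced /ɢ/.
The bilabial row has no voiced member, so the gap is the voiced bilabial stop /b/.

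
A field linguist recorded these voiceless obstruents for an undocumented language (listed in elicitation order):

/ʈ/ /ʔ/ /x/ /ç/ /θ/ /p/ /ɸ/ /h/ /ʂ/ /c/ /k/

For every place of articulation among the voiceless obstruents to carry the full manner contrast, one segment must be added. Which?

place of articulation  stop      fricative
bilabial          p         ɸ       
dental            —         θ       
retroflex         ʈ         ʂ       
palatal           c         ç       
velar             k         x       
glottal           ʔ         h       
The dental row has no stop member, so the gap is the dental stop /t̪/.

/t̪/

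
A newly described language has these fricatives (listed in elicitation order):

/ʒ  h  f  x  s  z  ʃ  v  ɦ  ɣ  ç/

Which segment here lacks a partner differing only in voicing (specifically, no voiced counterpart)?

Labiodental: /f/ ~ /v/
Alveolar: /s/ ~ /z/
Postalveolar: /ʃ/ ~ /ʒ/
Velar: /x/ ~ /ɣ/
Glottal: /h/ ~ /ɦ/
Palatal: only /ç/ (voiceless); no voiced partner.
So /ç/ is the unpaired segment.

/ç/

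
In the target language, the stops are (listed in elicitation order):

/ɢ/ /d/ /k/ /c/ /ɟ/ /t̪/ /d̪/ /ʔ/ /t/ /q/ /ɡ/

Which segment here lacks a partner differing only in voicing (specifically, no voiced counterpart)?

/ʔ/

Dental: /t̪/ ~ /d̪/
Alveolar: /t/ ~ /d/
Palatal: /c/ ~ /ɟ/
Velar: /k/ ~ /ɡ/
Uvular: /q/ ~ /ɢ/
Glottal: only /ʔ/ (voiceless); no voiced partner.
So /ʔ/ is the unpaired segment.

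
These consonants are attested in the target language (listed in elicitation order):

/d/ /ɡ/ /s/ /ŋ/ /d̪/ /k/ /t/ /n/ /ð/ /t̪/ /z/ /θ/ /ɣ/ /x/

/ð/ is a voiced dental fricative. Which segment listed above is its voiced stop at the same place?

/d̪/

The voiced stop at the same place is a voiced dental stop — in this inventory, /d̪/.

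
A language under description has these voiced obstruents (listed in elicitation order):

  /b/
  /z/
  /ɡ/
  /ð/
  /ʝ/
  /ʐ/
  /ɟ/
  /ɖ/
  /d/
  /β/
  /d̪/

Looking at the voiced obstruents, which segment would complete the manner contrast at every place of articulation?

place of articulation  stop      fricative
bilabial          b         β       
dental            d̪        ð       
alveolar          d         z       
retroflex         ɖ         ʐ       
palatal           ɟ         ʝ       
velar             ɡ         —       
The velar row has no fricative member, so the gap is the velar fricative /ɣ/.

/ɣ/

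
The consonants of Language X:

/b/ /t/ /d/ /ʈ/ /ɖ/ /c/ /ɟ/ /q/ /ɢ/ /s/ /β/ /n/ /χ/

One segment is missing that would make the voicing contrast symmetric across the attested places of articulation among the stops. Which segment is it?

/p/

bilabial: voiceless —, voiced /b/.
alveolar: voiceless /t/, voiced /d/.
retroflex: voiceless /ʈ/, voiced /ɖ/.
palatal: voiceless /c/, voiced /ɟ/.
uvular: voiceless /q/, voiced /ɢ/.
The bilabial row has no voiceless member, so the gap is the voiceless bilabial stop /p/.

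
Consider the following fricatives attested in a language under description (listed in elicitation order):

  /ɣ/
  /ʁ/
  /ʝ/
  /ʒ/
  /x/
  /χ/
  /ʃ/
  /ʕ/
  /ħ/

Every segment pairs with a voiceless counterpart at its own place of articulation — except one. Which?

/ʝ/

Postalveolar: /ʃ/ ~ /ʒ/
Velar: /x/ ~ /ɣ/
Uvular: /χ/ ~ /ʁ/
Pharyngeal: /ħ/ ~ /ʕ/
Palatal: only /ʝ/ (voiced); no voiceless partner.
So /ʝ/ is the unpaired segment.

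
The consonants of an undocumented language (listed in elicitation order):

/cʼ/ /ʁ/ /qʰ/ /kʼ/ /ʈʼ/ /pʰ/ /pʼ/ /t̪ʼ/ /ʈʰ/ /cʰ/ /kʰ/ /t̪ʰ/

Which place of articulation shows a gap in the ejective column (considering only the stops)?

uvular

Aspirated: /pʰ/ (bilabial), /t̪ʰ/ (dental), /ʈʰ/ (retroflex), /cʰ/ (palatal), /kʰ/ (velar), /qʰ/ (uvular).
Ejective: /pʼ/ (bilabial), /t̪ʼ/ (dental), /ʈʼ/ (retroflex), /cʼ/ (palatal), /kʼ/ (velar).
Every place of articulation has an ejective member except uvular, where /qʼ/ would be expected.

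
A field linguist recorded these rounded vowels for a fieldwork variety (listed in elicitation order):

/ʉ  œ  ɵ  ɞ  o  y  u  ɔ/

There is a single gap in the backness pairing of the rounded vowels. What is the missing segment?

Front: /y/ (high), /œ/ (low-mid).
Central: /ʉ/ (high), /ɵ/ (high-mid), /ɞ/ (low-mid).
Back: /u/ (high), /o/ (high-mid), /ɔ/ (low-mid).
The high-mid row has no front member, so the gap is the high-mid front rounded vowel /ø/.

/ø/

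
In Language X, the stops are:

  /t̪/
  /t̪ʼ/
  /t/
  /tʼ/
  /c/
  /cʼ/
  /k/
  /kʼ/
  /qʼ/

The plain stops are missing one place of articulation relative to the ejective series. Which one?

dental: plain /t̪/, ejective /t̪ʼ/.
alveolar: plain /t/, ejective /tʼ/.
palatal: plain /c/, ejective /cʼ/.
velar: plain /k/, ejective /kʼ/.
uvular: plain —, ejective /qʼ/.
Every place of articulation has a plain member except uvular, where /q/ would be expected.

uvular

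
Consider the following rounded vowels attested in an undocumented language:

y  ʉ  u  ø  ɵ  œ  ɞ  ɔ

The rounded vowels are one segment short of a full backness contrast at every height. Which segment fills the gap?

high: front /y/, central /ʉ/, back /u/.
high-mid: front /ø/, central /ɵ/, back —.
low-mid: front /œ/, central /ɞ/, back /ɔ/.
The high-mid row has no back member, so the gap is the high-mid back rounded vowel /o/.

/o/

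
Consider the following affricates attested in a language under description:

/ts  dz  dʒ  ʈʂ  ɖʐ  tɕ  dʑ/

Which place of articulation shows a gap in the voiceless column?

alveolar: voiceless /ts/, voiced /dz/.
postalveolar: voiceless —, voiced /dʒ/.
retroflex: voiceless /ʈʂ/, voiced /ɖʐ/.
alveolo-palatal: voiceless /tɕ/, voiced /dʑ/.
Every place of articulation has a voiceless member except postalveolar, where /tʃ/ would be expected.

postalveolar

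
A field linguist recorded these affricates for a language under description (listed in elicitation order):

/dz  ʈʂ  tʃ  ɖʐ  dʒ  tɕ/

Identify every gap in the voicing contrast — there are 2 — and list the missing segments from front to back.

alveolar: voiceless —, voiced /dz/.
postalveolar: voiceless /tʃ/, voiced /dʒ/.
retroflex: voiceless /ʈʂ/, voiced /ɖʐ/.
alveolo-palatal: voiceless /tɕ/, voiced —.
Gaps, from front to back: alveolar lacks voiceless (/ts/); alveolo-palatal lacks voiced (/dʑ/).

/ts/, /dʑ/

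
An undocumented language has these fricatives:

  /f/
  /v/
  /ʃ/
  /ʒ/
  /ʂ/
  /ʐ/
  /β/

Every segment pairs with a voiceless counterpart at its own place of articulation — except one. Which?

Labiodental: /f/ ~ /v/
Postalveolar: /ʃ/ ~ /ʒ/
Retroflex: /ʂ/ ~ /ʐ/
Bilabial: only /β/ (voiced); no voiceless partner.
So /β/ is the unpaired segment.

/β/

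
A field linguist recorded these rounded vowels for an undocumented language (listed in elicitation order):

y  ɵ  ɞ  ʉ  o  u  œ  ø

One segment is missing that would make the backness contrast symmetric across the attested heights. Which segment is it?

/ɔ/

high: front /y/, central /ʉ/, back /u/.
high-mid: front /ø/, central /ɵ/, back /o/.
low-mid: front /œ/, central /ɞ/, back —.
The low-mid row has no back member, so the gap is the low-mid back rounded vowel /ɔ/.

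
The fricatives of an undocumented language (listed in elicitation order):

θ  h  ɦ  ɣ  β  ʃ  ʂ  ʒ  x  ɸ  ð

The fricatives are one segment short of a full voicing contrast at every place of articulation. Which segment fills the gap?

/ʐ/

place of articulation  voiceless  voiced  
bilabial          ɸ         β       
dental            θ         ð       
postalveolar      ʃ         ʒ       
retroflex         ʂ         —       
velar             x         ɣ       
glottal           h         ɦ       
The retroflex row has no voiced member, so the gap is the voiced retroflex fricative /ʐ/.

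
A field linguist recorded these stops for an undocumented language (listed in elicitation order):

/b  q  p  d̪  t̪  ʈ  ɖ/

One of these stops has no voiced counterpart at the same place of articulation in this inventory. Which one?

/q/

Bilabial: /p/ ~ /b/
Dental: /t̪/ ~ /d̪/
Retroflex: /ʈ/ ~ /ɖ/
Uvular: only /q/ (voiceless); no voiced partner.
So /q/ is the unpaired segment.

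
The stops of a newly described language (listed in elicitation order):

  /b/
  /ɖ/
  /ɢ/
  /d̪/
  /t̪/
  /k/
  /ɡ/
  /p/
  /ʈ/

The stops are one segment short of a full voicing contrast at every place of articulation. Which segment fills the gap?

place of articulation  voiceless  voiced  
bilabial          p         b       
dental            t̪        d̪      
retroflex         ʈ         ɖ       
velar             k         ɡ       
uvular            —         ɢ       
The uvular row has no voiceless member, so the gap is the voiceless uvular stop /q/.

/q/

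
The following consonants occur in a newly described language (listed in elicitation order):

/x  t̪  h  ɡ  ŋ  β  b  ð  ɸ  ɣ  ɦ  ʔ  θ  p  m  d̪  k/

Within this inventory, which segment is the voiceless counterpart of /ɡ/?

/ɡ/ is a voiced velar stop.
The voiceless counterpart is a voiceless velar stop — in this inventory, /k/.

/k/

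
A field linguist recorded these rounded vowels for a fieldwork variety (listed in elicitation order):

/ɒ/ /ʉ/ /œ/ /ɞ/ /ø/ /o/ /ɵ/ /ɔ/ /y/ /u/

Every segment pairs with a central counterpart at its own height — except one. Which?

/ɒ/

High: /y/ ~ /ʉ/ ~ /u/
High-mid: /ø/ ~ /ɵ/ ~ /o/
Low-mid: /œ/ ~ /ɞ/ ~ /ɔ/
Low: only /ɒ/ (back); no central partner.
So /ɒ/ is the unpaired segment.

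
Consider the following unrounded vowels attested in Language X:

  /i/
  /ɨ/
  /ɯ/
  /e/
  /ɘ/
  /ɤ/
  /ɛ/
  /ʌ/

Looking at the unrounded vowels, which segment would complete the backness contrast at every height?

/ɜ/

height            front     central   back    
high              i         ɨ         ɯ       
high-mid          e         ɘ         ɤ       
low-mid           ɛ         —         ʌ       
The low-mid row has no central member, so the gap is the low-mid central unrounded vowel /ɜ/.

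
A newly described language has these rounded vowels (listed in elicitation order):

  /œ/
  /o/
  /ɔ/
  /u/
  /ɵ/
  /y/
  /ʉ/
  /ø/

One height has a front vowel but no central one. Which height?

high: front /y/, central /ʉ/, back /u/.
high-mid: front /ø/, central /ɵ/, back /o/.
low-mid: front /œ/, central —, back /ɔ/.
Every height has a central member except low-mid, where /ɞ/ would be expected.

low-mid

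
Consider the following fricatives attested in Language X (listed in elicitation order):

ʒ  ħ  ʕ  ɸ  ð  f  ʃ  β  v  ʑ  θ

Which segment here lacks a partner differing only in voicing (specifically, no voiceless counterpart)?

/ʑ/

Bilabial: /ɸ/ ~ /β/
Labiodental: /f/ ~ /v/
Dental: /θ/ ~ /ð/
Postalveolar: /ʃ/ ~ /ʒ/
Pharyngeal: /ħ/ ~ /ʕ/
Alveolo-palatal: only /ʑ/ (voiced); no voiceless partner.
So /ʑ/ is the unpaired segment.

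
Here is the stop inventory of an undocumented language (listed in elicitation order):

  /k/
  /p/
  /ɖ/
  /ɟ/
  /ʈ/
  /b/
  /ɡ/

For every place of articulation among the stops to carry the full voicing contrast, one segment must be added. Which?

/c/

place of articulation  voiceless  voiced  
bilabial          p         b       
retroflex         ʈ         ɖ       
palatal           —         ɟ       
velar             k         ɡ       
The palatal row has no voiceless member, so the gap is the voiceless palatal stop /c/.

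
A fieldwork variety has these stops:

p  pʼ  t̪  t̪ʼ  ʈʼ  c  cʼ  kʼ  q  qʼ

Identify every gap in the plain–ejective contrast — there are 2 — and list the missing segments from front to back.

place of articulation  plain     ejective
bilabial          p         pʼ      
dental            t̪        t̪ʼ     
retroflex         —         ʈʼ      
palatal           c         cʼ      
velar             —         kʼ      
uvular            q         qʼ      
Gaps, from front to back: retroflex lacks plain (/ʈ/); velar lacks plain (/k/).

/ʈ/, /k/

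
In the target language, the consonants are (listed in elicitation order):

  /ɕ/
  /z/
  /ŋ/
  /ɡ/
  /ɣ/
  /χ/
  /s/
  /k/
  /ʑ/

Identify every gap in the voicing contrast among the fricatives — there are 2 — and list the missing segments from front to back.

/x/, /ʁ/

place of articulation  voiceless  voiced  
alveolar          s         z       
alveolo-palatal   ɕ         ʑ       
velar             —         ɣ       
uvular            χ         —       
Gaps, from front to back: velar lacks voiceless (/x/); uvular lacks voiced (/ʁ/).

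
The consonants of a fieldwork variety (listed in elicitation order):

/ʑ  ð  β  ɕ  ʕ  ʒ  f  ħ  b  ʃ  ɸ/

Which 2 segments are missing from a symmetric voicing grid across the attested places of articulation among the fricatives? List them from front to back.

/v/, /θ/

bilabial: voiceless /ɸ/, voiced /β/.
labiodental: voiceless /f/, voiced —.
dental: voiceless —, voiced /ð/.
postalveolar: voiceless /ʃ/, voiced /ʒ/.
alveolo-palatal: voiceless /ɕ/, voiced /ʑ/.
pharyngeal: voiceless /ħ/, voiced /ʕ/.
Gaps, from front to back: labiodental lacks voiced (/v/); dental lacks voiceless (/θ/).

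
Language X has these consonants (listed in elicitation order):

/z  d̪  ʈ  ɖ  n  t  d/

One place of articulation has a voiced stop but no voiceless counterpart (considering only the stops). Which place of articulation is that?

dental

place of articulation  voiceless  voiced  
dental            —         d̪      
alveolar          t         d       
retroflex         ʈ         ɖ       
Every place of articulation has a voiceless member except dental, where /t̪/ would be expected.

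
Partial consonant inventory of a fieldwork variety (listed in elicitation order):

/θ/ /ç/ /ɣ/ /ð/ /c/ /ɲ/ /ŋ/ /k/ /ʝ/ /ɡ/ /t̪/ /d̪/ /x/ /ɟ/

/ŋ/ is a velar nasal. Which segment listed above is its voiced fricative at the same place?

/ɣ/

The voiced fricative at the same place is a voiced velar fricative — in this inventory, /ɣ/.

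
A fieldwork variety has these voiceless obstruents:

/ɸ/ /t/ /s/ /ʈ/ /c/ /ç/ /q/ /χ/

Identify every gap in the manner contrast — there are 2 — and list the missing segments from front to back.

/p/, /ʂ/

Stop: /t/ (alveolar), /ʈ/ (retroflex), /c/ (palatal), /q/ (uvular).
Fricative: /ɸ/ (bilabial), /s/ (alveolar), /ç/ (palatal), /χ/ (uvular).
Gaps, from front to back: bilabial lacks stop (/p/); retroflex lacks fricative (/ʂ/).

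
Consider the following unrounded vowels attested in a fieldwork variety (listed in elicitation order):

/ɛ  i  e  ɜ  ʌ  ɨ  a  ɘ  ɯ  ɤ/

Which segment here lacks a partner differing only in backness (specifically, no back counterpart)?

/a/

High: /i/ ~ /ɨ/ ~ /ɯ/
High-mid: /e/ ~ /ɘ/ ~ /ɤ/
Low-mid: /ɛ/ ~ /ɜ/ ~ /ʌ/
Low: only /a/ (front); no back partner.
So /a/ is the unpaired segment.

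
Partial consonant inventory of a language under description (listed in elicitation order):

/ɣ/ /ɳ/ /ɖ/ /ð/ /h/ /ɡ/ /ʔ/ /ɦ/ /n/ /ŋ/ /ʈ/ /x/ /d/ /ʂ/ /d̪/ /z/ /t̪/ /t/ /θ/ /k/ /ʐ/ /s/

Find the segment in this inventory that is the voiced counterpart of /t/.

/t/ is a voiceless alveolar stop.
The voiced counterpart is a voiced alveolar stop — in this inventory, /d/.

/d/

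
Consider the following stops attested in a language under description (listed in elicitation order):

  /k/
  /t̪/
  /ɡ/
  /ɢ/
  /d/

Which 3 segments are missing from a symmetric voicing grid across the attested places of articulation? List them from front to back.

/d̪/, /t/, /q/

dental: voiceless /t̪/, voiced —.
alveolar: voiceless —, voiced /d/.
velar: voiceless /k/, voiced /ɡ/.
uvular: voiceless —, voiced /ɢ/.
Gaps, from front to back: dental lacks voiced (/d̪/); alveolar lacks voiceless (/t/); uvular lacks voiceless (/q/).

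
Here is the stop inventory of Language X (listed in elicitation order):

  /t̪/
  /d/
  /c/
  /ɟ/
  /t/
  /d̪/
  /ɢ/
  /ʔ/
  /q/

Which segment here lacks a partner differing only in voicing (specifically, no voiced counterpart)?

/ʔ/

Dental: /t̪/ ~ /d̪/
Alveolar: /t/ ~ /d/
Palatal: /c/ ~ /ɟ/
Uvular: /q/ ~ /ɢ/
Glottal: only /ʔ/ (voiceless); no voiced partner.
So /ʔ/ is the unpaired segment.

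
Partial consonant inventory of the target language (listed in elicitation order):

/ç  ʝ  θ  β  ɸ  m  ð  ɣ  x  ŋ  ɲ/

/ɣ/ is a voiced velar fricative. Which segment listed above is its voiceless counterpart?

The voiceless counterpart is a voiceless velar fricative — in this inventory, /x/.

/x/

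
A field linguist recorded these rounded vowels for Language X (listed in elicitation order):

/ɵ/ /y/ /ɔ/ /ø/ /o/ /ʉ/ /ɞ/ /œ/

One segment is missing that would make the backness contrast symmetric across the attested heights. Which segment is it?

/u/

Front: /y/ (high), /ø/ (high-mid), /œ/ (low-mid).
Central: /ʉ/ (high), /ɵ/ (high-mid), /ɞ/ (low-mid).
Back: /o/ (high-mid), /ɔ/ (low-mid).
The high row has no back member, so the gap is the high back rounded vowel /u/.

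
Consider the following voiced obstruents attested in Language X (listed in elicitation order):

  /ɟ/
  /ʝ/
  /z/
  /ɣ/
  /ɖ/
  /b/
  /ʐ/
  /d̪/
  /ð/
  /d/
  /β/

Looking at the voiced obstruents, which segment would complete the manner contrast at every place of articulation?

place of articulation  stop      fricative
bilabial          b         β       
dental            d̪        ð       
alveolar          d         z       
retroflex         ɖ         ʐ       
palatal           ɟ         ʝ       
velar             —         ɣ       
The velar row has no stop member, so the gap is the velar stop /ɡ/.

/ɡ/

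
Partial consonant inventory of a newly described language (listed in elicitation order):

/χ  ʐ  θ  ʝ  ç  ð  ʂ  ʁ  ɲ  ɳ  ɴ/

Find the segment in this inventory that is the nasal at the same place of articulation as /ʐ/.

/ɳ/

/ʐ/ is a voiced retroflex fricative.
The nasal at the same place is a retroflex nasal — in this inventory, /ɳ/.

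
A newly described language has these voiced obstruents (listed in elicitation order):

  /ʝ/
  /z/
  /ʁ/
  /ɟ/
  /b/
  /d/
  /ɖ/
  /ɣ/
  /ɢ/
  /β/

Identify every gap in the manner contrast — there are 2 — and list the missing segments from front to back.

/ʐ/, /ɡ/

Stop: /b/ (bilabial), /d/ (alveolar), /ɖ/ (retroflex), /ɟ/ (palatal), /ɢ/ (uvular).
Fricative: /β/ (bilabial), /z/ (alveolar), /ʝ/ (palatal), /ɣ/ (velar), /ʁ/ (uvular).
Gaps, from front to back: retroflex lacks fricative (/ʐ/); velar lacks stop (/ɡ/).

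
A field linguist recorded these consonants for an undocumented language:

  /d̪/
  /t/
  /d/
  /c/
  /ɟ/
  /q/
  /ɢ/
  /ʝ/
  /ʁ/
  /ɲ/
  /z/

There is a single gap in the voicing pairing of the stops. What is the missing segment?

/t̪/

place of articulation  voiceless  voiced  
dental            —         d̪      
alveolar          t         d       
palatal           c         ɟ       
uvular            q         ɢ       
The dental row has no voiceless member, so the gap is the voiceless dental stop /t̪/.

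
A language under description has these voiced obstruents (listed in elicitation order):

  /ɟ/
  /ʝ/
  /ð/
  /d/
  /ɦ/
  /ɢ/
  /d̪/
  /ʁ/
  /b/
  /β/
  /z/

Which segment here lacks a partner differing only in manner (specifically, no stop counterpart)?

Bilabial: /b/ ~ /β/
Dental: /d̪/ ~ /ð/
Alveolar: /d/ ~ /z/
Palatal: /ɟ/ ~ /ʝ/
Uvular: /ɢ/ ~ /ʁ/
Glottal: only /ɦ/ (fricative); no stop partner.
So /ɦ/ is the unpaired segment.

/ɦ/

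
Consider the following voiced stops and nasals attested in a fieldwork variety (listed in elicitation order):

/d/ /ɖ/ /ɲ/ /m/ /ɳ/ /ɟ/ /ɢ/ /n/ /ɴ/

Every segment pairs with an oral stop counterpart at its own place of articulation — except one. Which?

Alveolar: /d/ ~ /n/
Retroflex: /ɖ/ ~ /ɳ/
Palatal: /ɟ/ ~ /ɲ/
Uvular: /ɢ/ ~ /ɴ/
Bilabial: only /m/ (nasal); no oral stop partner.
So /m/ is the unpaired segment.

/m/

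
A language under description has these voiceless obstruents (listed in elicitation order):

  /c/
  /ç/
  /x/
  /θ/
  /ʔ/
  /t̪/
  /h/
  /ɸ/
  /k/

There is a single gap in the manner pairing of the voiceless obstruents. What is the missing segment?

place of articulation  stop      fricative
bilabial          —         ɸ       
dental            t̪        θ       
palatal           c         ç       
velar             k         x       
glottal           ʔ         h       
The bilabial row has no stop member, so the gap is the bilabial stop /p/.

/p/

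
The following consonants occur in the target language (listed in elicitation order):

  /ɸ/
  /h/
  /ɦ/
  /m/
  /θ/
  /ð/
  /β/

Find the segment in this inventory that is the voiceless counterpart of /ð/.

/θ/

/ð/ is a voiced dental fricative.
The voiceless counterpart is a voiceless dental fricative — in this inventory, /θ/.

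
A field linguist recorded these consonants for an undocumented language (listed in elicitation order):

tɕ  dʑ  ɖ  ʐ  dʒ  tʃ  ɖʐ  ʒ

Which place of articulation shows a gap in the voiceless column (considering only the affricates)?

retroflex

Voiceless: /tʃ/ (postalveolar), /tɕ/ (alveolo-palatal).
Voiced: /dʒ/ (postalveolar), /ɖʐ/ (retroflex), /dʑ/ (alveolo-palatal).
Every place of articulation has a voiceless member except retroflex, where /ʈʂ/ would be expected.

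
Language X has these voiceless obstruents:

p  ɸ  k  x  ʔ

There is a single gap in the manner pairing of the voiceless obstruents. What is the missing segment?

/h/

Stop: /p/ (bilabial), /k/ (velar), /ʔ/ (glottal).
Fricative: /ɸ/ (bilabial), /x/ (velar).
The glottal row has no fricative member, so the gap is the glottal fricative /h/.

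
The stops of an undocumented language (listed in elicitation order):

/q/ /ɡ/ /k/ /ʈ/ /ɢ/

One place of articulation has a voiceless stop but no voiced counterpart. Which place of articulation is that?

retroflex

place of articulation  voiceless  voiced  
retroflex         ʈ         —       
velar             k         ɡ       
uvular            q         ɢ       
Every place of articulation has a voiced member except retroflex, where /ɖ/ would be expected.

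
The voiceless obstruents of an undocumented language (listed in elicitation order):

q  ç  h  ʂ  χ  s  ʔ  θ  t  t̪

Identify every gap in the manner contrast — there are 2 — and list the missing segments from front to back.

place of articulation  stop      fricative
dental            t̪        θ       
alveolar          t         s       
retroflex         —         ʂ       
palatal           —         ç       
uvular            q         χ       
glottal           ʔ         h       
Gaps, from front to back: retroflex lacks stop (/ʈ/); palatal lacks stop (/c/).

/ʈ/, /c/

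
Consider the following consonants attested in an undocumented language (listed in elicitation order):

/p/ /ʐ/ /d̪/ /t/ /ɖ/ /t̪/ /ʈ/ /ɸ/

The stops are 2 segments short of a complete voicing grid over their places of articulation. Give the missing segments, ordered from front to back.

bilabial: voiceless /p/, voiced —.
dental: voiceless /t̪/, voiced /d̪/.
alveolar: voiceless /t/, voiced —.
retroflex: voiceless /ʈ/, voiced /ɖ/.
Gaps, from front to back: bilabial lacks voiced (/b/); alveolar lacks voiced (/d/).

/b/, /d/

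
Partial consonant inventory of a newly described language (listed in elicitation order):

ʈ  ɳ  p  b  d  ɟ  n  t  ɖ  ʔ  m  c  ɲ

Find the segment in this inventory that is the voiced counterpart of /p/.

/b/

/p/ is a voiceless bilabial stop.
The voiced counterpart is a voiced bilabial stop — in this inventory, /b/.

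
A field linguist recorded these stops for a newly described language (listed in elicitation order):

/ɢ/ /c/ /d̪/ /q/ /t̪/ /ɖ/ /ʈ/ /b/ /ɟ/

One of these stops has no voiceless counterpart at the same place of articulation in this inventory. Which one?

/b/

Dental: /t̪/ ~ /d̪/
Retroflex: /ʈ/ ~ /ɖ/
Palatal: /c/ ~ /ɟ/
Uvular: /q/ ~ /ɢ/
Bilabial: only /b/ (voiced); no voiceless partner.
So /b/ is the unpaired segment.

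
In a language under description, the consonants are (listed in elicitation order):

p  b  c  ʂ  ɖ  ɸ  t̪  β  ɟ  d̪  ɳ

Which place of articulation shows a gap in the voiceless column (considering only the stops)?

retroflex

place of articulation  voiceless  voiced  
bilabial          p         b       
dental            t̪        d̪      
retroflex         —         ɖ       
palatal           c         ɟ       
Every place of articulation has a voiceless member except retroflex, where /ʈ/ would be expected.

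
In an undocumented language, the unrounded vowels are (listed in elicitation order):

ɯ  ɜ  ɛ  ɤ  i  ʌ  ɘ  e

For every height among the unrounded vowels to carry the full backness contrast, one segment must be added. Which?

/ɨ/

high: front /i/, central —, back /ɯ/.
high-mid: front /e/, central /ɘ/, back /ɤ/.
low-mid: front /ɛ/, central /ɜ/, back /ʌ/.
The high row has no central member, so the gap is the high central unrounded vowel /ɨ/.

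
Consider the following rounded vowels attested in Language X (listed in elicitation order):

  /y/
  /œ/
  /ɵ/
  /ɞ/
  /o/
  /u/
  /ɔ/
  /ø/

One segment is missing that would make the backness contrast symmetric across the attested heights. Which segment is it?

Front: /y/ (high), /ø/ (high-mid), /œ/ (low-mid).
Central: /ɵ/ (high-mid), /ɞ/ (low-mid).
Back: /u/ (high), /o/ (high-mid), /ɔ/ (low-mid).
The high row has no central member, so the gap is the high central rounded vowel /ʉ/.

/ʉ/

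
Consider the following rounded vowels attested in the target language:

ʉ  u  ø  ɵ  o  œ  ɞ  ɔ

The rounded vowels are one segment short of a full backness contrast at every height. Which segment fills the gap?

/y/

height            front     central   back    
high              —         ʉ         u       
high-mid          ø         ɵ         o       
low-mid           œ         ɞ         ɔ       
The high row has no front member, so the gap is the high front rounded vowel /y/.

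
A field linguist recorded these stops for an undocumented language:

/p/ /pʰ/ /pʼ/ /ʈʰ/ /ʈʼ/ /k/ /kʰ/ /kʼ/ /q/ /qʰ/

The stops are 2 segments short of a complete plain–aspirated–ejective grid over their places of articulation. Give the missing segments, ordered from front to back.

/ʈ/, /qʼ/

bilabial: plain /p/, aspirated /pʰ/, ejective /pʼ/.
retroflex: plain —, aspirated /ʈʰ/, ejective /ʈʼ/.
velar: plain /k/, aspirated /kʰ/, ejective /kʼ/.
uvular: plain /q/, aspirated /qʰ/, ejective —.
Gaps, from front to back: retroflex lacks plain (/ʈ/); uvular lacks ejective (/qʼ/).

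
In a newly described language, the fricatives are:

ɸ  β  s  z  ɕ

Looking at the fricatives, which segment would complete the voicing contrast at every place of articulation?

bilabial: voiceless /ɸ/, voiced /β/.
alveolar: voiceless /s/, voiced /z/.
alveolo-palatal: voiceless /ɕ/, voiced —.
The alveolo-palatal row has no voiced member, so the gap is the voiced alveolo-palatal fricative /ʑ/.

/ʑ/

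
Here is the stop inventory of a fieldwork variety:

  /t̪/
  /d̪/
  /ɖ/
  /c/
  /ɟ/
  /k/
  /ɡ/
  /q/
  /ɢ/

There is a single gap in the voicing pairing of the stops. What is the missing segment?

Voiceless: /t̪/ (dental), /c/ (palatal), /k/ (velar), /q/ (uvular).
Voiced: /d̪/ (dental), /ɖ/ (retroflex), /ɟ/ (palatal), /ɡ/ (velar), /ɢ/ (uvular).
The retroflex row has no voiceless member, so the gap is the voiceless retroflex stop /ʈ/.

/ʈ/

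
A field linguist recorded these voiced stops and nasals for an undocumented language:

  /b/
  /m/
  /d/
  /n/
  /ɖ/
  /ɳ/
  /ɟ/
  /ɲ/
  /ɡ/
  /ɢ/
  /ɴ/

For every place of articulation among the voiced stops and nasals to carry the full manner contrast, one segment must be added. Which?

bilabial: oral stop /b/, nasal /m/.
alveolar: oral stop /d/, nasal /n/.
retroflex: oral stop /ɖ/, nasal /ɳ/.
palatal: oral stop /ɟ/, nasal /ɲ/.
velar: oral stop /ɡ/, nasal —.
uvular: oral stop /ɢ/, nasal /ɴ/.
The velar row has no nasal member, so the gap is the velar nasal /ŋ/.

/ŋ/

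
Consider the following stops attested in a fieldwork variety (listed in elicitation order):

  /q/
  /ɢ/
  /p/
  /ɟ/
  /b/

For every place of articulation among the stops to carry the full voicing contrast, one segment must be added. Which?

/c/

bilabial: voiceless /p/, voiced /b/.
palatal: voiceless —, voiced /ɟ/.
uvular: voiceless /q/, voiced /ɢ/.
The palatal row has no voiceless member, so the gap is the voiceless palatal stop /c/.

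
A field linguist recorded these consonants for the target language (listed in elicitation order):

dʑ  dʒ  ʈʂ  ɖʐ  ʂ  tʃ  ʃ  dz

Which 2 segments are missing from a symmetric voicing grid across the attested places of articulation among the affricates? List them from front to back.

Voiceless: /tʃ/ (postalveolar), /ʈʂ/ (retroflex).
Voiced: /dz/ (alveolar), /dʒ/ (postalveolar), /ɖʐ/ (retroflex), /dʑ/ (alveolo-palatal).
Gaps, from front to back: alveolar lacks voiceless (/ts/); alveolo-palatal lacks voiceless (/tɕ/).

/ts/, /tɕ/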